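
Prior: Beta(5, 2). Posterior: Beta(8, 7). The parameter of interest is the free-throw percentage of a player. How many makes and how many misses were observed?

3 makes and 5 misses

A Beta(α, β) prior with s successes and f failures in binomial data gives a Beta(α+s, β+f) posterior.
Match parameters: s=8−5=3, f=7−2=5.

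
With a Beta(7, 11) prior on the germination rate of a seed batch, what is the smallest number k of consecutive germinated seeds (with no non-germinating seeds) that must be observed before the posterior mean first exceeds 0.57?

After k germinated seeds and 0 non-germinating seeds the posterior is Beta(7+k, 11), with mean (7+k)/(7+11+k).
Set (7+k)/(18+k) > 0.57 and solve: k > (0.57·18 − 7)/(1 − 0.57) = 7.581.
The smallest integer exceeding 7.581 is 8, and checking k=8: (15)/(26) = 0.5769 > 0.57.

k = 8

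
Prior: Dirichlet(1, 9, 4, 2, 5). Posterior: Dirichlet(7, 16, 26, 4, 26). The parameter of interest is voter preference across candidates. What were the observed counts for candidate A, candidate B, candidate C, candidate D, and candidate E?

For a Dirichlet(α) prior with multinomial counts c, the posterior is Dirichlet(α + c) componentwise.
Counts are posterior − prior componentwise: 7−1=6, 16−9=7, 26−4=22, 4−2=2, 26−5=21.

counts (6, 7, 22, 2, 21)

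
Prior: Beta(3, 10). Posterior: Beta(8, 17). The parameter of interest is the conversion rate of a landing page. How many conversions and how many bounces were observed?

5 conversions and 7 bounces

Beta is conjugate to the binomial likelihood: posterior = Beta(a+s, b+f).
So s = 8 − 3 = 5 and f = 17 − 10 = 7.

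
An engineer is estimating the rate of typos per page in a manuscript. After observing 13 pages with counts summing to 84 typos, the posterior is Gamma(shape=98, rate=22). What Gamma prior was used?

Gamma(shape=14, rate=9)

A Gamma(α, β) prior (rate parametrization) on a Poisson rate with n observations summing to S gives posterior Gamma(α+S, β+n).
So α = 98 − 84 = 14 and β = 22 − 13 = 9.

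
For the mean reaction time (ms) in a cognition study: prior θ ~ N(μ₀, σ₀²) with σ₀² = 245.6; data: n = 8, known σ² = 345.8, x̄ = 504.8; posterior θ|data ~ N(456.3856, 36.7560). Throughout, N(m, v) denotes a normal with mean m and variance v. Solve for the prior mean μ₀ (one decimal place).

μ₀ = 181.3

The posterior mean is a precision-weighted average: μ_n = (τ₀μ₀ + τ_data·x̄)/(τ₀+τ_data), with τ₀=1/σ₀² and τ_data=n/σ².
Here τ₀ = 1/245.6 = 0.004072 and τ_data = 8/345.8 = 0.023135, so τ_n = 0.027207.
Rearranging for μ₀: μ₀ = (μ_n·τ_n − τ_data·x̄)/τ₀ = (456.3856·0.027207 − 0.023135·504.8) / 0.004072 = 0.738335/0.004072 ≈ 181.3.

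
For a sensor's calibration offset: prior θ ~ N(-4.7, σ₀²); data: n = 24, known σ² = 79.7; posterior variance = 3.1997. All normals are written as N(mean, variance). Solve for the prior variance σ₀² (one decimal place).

σ₀² = 87.7

For the Normal–Normal model with known σ², precisions add: τ_n = τ₀ + n/σ².
So 1/σ₀² = 1/3.1997 − 24/79.7 = 0.312529 − 0.301129 = 0.011400.
Hence σ₀² = 1/0.011400 ≈ 87.7.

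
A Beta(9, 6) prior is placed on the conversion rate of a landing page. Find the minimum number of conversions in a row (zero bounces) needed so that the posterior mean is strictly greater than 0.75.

k = 10

After k conversions and 0 bounces the posterior is Beta(9+k, 6), with mean (9+k)/(9+6+k).
Set (9+k)/(15+k) > 0.75 and solve: k > (0.75·15 − 9)/(1 − 0.75) = 9.000.
The smallest integer exceeding 9.000 is 10.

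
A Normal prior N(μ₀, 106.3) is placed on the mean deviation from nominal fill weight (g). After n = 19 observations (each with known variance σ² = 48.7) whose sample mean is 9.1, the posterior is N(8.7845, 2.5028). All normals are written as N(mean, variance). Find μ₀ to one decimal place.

With known observation variance, the Normal–Normal posterior has precision τ_n = τ₀ + n/σ² and mean μ_n = (τ₀μ₀ + (n/σ²)x̄)/τ_n.
Here τ₀ = 1/106.3 = 0.009407 and τ_data = 19/48.7 = 0.390144, so τ_n = 0.399551.
Rearranging for μ₀: μ₀ = (μ_n·τ_n − τ_data·x̄)/τ₀ = (8.7845·0.399551 − 0.390144·9.1) / 0.009407 = -0.040455/0.009407 ≈ -4.3.

μ₀ = -4.3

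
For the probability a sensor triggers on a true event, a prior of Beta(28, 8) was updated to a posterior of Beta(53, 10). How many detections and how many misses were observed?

25 detections and 2 misses

A Beta(a, b) prior with s successes and f failures in binomial data gives a Beta(a+s, b+f) posterior.
Match parameters: s=53−28=25, f=10−8=2.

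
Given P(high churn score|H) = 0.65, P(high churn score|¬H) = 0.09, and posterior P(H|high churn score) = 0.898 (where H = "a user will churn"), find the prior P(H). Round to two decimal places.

P(H) = 0.55

In odds form, posterior odds = prior odds × likelihood ratio, so prior odds = posterior odds ÷ LR.
Posterior odds = 0.898/(1−0.898) = 8.8039. LR = 0.65/0.09 = 7.2222.
Prior odds = 8.8039/7.2222 = 1.2190, so P(H) = 1.2190/(1+1.2190) ≈ 0.55.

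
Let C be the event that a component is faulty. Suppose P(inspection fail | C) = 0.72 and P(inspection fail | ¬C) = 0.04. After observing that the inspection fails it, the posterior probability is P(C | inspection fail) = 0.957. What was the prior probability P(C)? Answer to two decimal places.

Bayes' rule in odds form gives O(C|E) = O(C)·[P(E|C)/P(E|¬C)], hence O(C) = O(C|E)/LR.
Posterior odds = 0.957/(1−0.957) = 22.2558. LR = 0.72/0.04 = 18.0000.
Prior odds = 22.2558/18.0000 = 1.2364, so P(C) = 1.2364/(1+1.2364) ≈ 0.55.

P(C) = 0.55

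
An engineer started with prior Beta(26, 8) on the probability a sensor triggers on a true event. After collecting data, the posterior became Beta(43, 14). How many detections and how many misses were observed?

17 detections and 6 misses

Under Beta–binomial conjugacy the posterior parameters are (a+s, b+f).
Match parameters: s=43−26=17, f=14−8=6.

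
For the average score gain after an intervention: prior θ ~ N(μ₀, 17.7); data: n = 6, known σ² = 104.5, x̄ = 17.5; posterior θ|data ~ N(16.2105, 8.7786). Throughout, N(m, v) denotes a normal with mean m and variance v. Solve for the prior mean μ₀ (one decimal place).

The posterior mean is a precision-weighted average: μ_n = (τ₀μ₀ + τ_data·x̄)/(τ₀+τ_data), with τ₀=1/σ₀² and τ_data=n/σ².
Here τ₀ = 1/17.7 = 0.056497 and τ_data = 6/104.5 = 0.057416, so τ_n = 0.113913.
Rearranging for μ₀: μ₀ = (μ_n·τ_n − τ_data·x̄)/τ₀ = (16.2105·0.113913 − 0.057416·17.5) / 0.056497 = 0.841807/0.056497 ≈ 14.9.

μ₀ = 14.9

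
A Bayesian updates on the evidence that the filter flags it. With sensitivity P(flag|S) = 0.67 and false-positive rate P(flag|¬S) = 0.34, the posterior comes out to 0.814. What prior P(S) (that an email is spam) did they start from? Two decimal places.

In odds form, posterior odds = prior odds × likelihood ratio, so prior odds = posterior odds ÷ LR.
Posterior odds = 0.814/(1−0.814) = 4.3763. LR = 0.67/0.34 = 1.9706.
Prior odds = 4.3763/1.9706 = 2.2208, so P(S) = 2.2208/(1+2.2208) ≈ 0.69.

P(S) = 0.69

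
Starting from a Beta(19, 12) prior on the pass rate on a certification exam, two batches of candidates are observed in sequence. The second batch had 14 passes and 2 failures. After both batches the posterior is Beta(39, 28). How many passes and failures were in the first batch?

Sequential conjugate updates are equivalent to a single update on the pooled data, so total successes = posterior α − prior α and total failures = posterior β − prior β.
Total across both batches: 39−19=20 passes, 28−12=16 failures.
Subtract the second batch: 20−14=6 passes and 16−2=14 failures.

6 passes and 14 failures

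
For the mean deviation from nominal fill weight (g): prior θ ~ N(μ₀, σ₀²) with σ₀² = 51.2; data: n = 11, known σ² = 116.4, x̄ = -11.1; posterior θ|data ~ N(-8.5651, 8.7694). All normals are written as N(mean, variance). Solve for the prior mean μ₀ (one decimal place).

With known observation variance, the Normal–Normal posterior has precision τ_n = τ₀ + n/σ² and mean μ_n = (τ₀μ₀ + (n/σ²)x̄)/τ_n.
Here τ₀ = 1/51.2 = 0.019531 and τ_data = 11/116.4 = 0.094502, so τ_n = 0.114033.
Rearranging for μ₀: μ₀ = (μ_n·τ_n − τ_data·x̄)/τ₀ = (-8.5651·0.114033 − 0.094502·-11.1) / 0.019531 = 0.072268/0.019531 ≈ 3.7.

μ₀ = 3.7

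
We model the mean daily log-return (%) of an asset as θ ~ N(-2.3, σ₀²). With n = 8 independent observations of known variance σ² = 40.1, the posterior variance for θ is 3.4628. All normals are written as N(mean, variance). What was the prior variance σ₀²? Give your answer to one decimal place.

σ₀² = 11.2

Posterior precision equals prior precision plus data precision: 1/σ_n² = 1/σ₀² + n/σ².
So 1/σ₀² = 1/3.4628 − 8/40.1 = 0.288784 − 0.199501 = 0.089283.
Hence σ₀² = 1/0.089283 ≈ 11.2.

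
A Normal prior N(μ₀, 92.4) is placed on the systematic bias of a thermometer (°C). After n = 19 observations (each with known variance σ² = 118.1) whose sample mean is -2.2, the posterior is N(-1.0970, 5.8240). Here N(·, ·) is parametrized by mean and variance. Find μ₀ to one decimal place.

The posterior mean is a precision-weighted average: μ_n = (τ₀μ₀ + τ_data·x̄)/(τ₀+τ_data), with τ₀=1/σ₀² and τ_data=n/σ².
Here τ₀ = 1/92.4 = 0.010823 and τ_data = 19/118.1 = 0.160881, so τ_n = 0.171704.
Rearranging for μ₀: μ₀ = (μ_n·τ_n − τ_data·x̄)/τ₀ = (-1.0970·0.171704 − 0.160881·-2.2) / 0.010823 = 0.165579/0.010823 ≈ 15.3.

μ₀ = 15.3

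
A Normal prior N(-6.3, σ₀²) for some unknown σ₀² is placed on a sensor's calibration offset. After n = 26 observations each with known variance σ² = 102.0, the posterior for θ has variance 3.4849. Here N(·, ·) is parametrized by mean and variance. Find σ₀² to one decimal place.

Posterior precision equals prior precision plus data precision: 1/σ_n² = 1/σ₀² + n/σ².
So 1/σ₀² = 1/3.4849 − 26/102.0 = 0.286952 − 0.254902 = 0.032050.
Hence σ₀² = 1/0.032050 ≈ 31.2.

σ₀² = 31.2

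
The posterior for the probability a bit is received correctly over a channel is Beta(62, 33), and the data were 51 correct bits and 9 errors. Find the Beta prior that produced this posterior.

Beta(11, 24)

Beta is conjugate to the binomial likelihood: posterior = Beta(a+s, b+f).
So a = 62 − 51 = 11 and b = 33 − 9 = 24.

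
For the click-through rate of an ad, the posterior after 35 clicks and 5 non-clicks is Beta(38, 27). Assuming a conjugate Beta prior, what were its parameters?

Beta(3, 22)

Under Beta–binomial conjugacy the posterior parameters are (a+s, b+f).
Subtract the data counts: 38−35=3, 27−5=22.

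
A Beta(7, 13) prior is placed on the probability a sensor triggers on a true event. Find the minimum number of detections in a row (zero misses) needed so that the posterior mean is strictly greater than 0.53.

k = 8

After k detections and 0 misses the posterior is Beta(7+k, 13), with mean (7+k)/(7+13+k).
Set (7+k)/(20+k) > 0.53 and solve: k > (0.53·20 − 7)/(1 − 0.53) = 7.660.
The smallest integer exceeding 7.660 is 8, and checking k=8: (15)/(28) = 0.5357 > 0.53.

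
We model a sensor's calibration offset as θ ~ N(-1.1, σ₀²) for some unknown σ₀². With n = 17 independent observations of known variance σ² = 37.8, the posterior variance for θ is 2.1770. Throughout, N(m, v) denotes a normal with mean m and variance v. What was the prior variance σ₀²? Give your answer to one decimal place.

For the Normal–Normal model with known σ², precisions add: τ_n = τ₀ + n/σ².
So 1/σ₀² = 1/2.1770 − 17/37.8 = 0.459348 − 0.449735 = 0.009613.
Hence σ₀² = 1/0.009613 ≈ 104.0.

σ₀² = 104.0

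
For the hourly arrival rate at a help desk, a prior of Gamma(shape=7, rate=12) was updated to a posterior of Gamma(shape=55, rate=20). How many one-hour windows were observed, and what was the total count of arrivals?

Gamma–Poisson conjugacy: posterior shape = α + Σxᵢ, posterior rate = β + n.
Matching: Σxᵢ = 55 − 7 = 48 and n = 20 − 12 = 8.

n = 8 one-hour windows with total 48 arrivals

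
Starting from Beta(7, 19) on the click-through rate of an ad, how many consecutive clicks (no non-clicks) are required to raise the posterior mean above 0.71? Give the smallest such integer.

After k clicks and 0 non-clicks the posterior is Beta(7+k, 19), with mean (7+k)/(7+19+k).
Set (7+k)/(26+k) > 0.71 and solve: k > (0.71·26 − 7)/(1 − 0.71) = 39.517.
The smallest integer exceeding 39.517 is 40, and checking k=40: (47)/(66) = 0.7121 > 0.71.

k = 40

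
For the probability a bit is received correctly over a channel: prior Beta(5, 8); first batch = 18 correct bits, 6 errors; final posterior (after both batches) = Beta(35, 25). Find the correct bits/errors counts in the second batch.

Sequential conjugate updates are equivalent to a single update on the pooled data, so total successes = posterior α − prior α and total failures = posterior β − prior β.
Total across both batches: 35−5=30 correct bits, 25−8=17 errors.
Subtract the first batch: 30−18=12 correct bits and 17−6=11 errors.

12 correct bits and 11 errors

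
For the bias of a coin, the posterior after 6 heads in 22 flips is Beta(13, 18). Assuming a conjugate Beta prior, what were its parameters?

Beta is conjugate to the binomial likelihood: posterior = Beta(α+s, β+f).
Subtract the data counts: 13−6=7, 18−16=2.

Beta(7, 2)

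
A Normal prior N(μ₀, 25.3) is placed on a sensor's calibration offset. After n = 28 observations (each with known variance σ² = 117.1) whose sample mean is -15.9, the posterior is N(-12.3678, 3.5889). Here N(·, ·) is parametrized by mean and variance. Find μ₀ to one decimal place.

μ₀ = 9.0

With known observation variance, the Normal–Normal posterior has precision τ_n = τ₀ + n/σ² and mean μ_n = (τ₀μ₀ + (n/σ²)x̄)/τ_n.
Here τ₀ = 1/25.3 = 0.039526 and τ_data = 28/117.1 = 0.239112, so τ_n = 0.278638.
Rearranging for μ₀: μ₀ = (μ_n·τ_n − τ_data·x̄)/τ₀ = (-12.3678·0.278638 − 0.239112·-15.9) / 0.039526 = 0.355742/0.039526 ≈ 9.0.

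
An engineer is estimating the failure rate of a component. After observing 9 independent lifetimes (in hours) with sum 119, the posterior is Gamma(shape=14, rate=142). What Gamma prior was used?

Gamma–exponential conjugacy: posterior shape = α + n, posterior rate = β + Σtᵢ.
So α = 14 − 9 = 5 and β = 142 − 119 = 23.

Gamma(shape=5, rate=23)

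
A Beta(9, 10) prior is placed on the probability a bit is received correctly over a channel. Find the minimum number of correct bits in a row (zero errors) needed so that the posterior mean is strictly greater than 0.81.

k = 34

After k correct bits and 0 errors the posterior is Beta(9+k, 10), with mean (9+k)/(9+10+k).
Set (9+k)/(19+k) > 0.81 and solve: k > (0.81·19 − 9)/(1 − 0.81) = 33.632.
The smallest integer exceeding 33.632 is 34, and checking k=34: (43)/(53) = 0.8113 > 0.81.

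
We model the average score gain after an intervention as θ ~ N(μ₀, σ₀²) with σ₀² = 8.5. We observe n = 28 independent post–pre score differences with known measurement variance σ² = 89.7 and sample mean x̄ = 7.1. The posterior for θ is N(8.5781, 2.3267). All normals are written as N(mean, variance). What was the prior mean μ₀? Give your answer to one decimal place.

μ₀ = 12.5

With known observation variance, the Normal–Normal posterior has precision τ_n = τ₀ + n/σ² and mean μ_n = (τ₀μ₀ + (n/σ²)x̄)/τ_n.
Here τ₀ = 1/8.5 = 0.117647 and τ_data = 28/89.7 = 0.312152, so τ_n = 0.429799.
Rearranging for μ₀: μ₀ = (μ_n·τ_n − τ_data·x̄)/τ₀ = (8.5781·0.429799 − 0.312152·7.1) / 0.117647 = 1.470580/0.117647 ≈ 12.5.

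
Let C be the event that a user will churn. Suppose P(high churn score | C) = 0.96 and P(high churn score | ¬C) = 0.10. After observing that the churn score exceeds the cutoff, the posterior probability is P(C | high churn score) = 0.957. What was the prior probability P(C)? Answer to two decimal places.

P(C) = 0.70

Bayes' rule in odds form gives O(C|E) = O(C)·[P(E|C)/P(E|¬C)], hence O(C) = O(C|E)/LR.
Posterior odds = 0.957/(1−0.957) = 22.2558. LR = 0.96/0.10 = 9.6000.
Prior odds = 22.2558/9.6000 = 2.3183, so P(C) = 2.3183/(1+2.3183) ≈ 0.70.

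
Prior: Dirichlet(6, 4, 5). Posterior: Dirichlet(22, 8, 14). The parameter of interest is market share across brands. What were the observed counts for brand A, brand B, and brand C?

counts (16, 4, 9)

For a Dirichlet(α) prior with multinomial counts c, the posterior is Dirichlet(α + c) componentwise.
Counts are posterior − prior componentwise: 22−6=16, 8−4=4, 14−5=9.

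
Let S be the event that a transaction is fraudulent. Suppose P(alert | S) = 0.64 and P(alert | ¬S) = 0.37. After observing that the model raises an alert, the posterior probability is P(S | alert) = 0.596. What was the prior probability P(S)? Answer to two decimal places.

P(S) = 0.46

Bayes' rule in odds form gives O(S|E) = O(S)·[P(E|S)/P(E|¬S)], hence O(S) = O(S|E)/LR.
Posterior odds = 0.596/(1−0.596) = 1.4752. LR = 0.64/0.37 = 1.7297.
Prior odds = 1.4752/1.7297 = 0.8529, so P(S) = 0.8529/(1+0.8529) ≈ 0.46.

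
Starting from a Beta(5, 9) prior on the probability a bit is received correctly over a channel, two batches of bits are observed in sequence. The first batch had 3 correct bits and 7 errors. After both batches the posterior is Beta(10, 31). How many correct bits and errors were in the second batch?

Because Beta–binomial updating is additive in the counts, the combined data contributed (α_post−α_prior, β_post−β_prior) successes and failures.
Total across both batches: 10−5=5 correct bits, 31−9=22 errors.
Subtract the first batch: 5−3=2 correct bits and 22−7=15 errors.

2 correct bits and 15 errors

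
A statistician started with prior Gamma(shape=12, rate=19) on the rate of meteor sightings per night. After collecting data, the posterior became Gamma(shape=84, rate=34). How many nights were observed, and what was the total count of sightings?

n = 15 nights with total 72 sightings

A Gamma(α, β) prior (rate parametrization) on a Poisson rate with n observations summing to S gives posterior Gamma(α+S, β+n).
Matching: Σxᵢ = 84 − 12 = 72 and n = 34 − 19 = 15.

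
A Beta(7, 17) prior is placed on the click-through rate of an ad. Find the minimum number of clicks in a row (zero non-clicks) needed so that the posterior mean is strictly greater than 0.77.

After k clicks and 0 non-clicks the posterior is Beta(7+k, 17), with mean (7+k)/(7+17+k).
Set (7+k)/(24+k) > 0.77 and solve: k > (0.77·24 − 7)/(1 − 0.77) = 49.913.
The smallest integer exceeding 49.913 is 50.

k = 50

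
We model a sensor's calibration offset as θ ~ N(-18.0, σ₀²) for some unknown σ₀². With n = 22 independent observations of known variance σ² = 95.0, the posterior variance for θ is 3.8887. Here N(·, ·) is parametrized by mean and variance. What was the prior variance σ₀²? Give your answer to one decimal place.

Posterior precision equals prior precision plus data precision: 1/σ_n² = 1/σ₀² + n/σ².
So 1/σ₀² = 1/3.8887 − 22/95.0 = 0.257155 − 0.231579 = 0.025576.
Hence σ₀² = 1/0.025576 ≈ 39.1.

σ₀² = 39.1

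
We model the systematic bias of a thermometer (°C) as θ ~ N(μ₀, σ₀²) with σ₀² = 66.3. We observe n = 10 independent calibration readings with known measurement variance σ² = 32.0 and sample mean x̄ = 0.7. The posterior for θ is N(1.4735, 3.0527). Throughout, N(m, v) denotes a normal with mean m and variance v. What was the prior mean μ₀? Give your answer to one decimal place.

μ₀ = 17.5

The posterior mean is a precision-weighted average: μ_n = (τ₀μ₀ + τ_data·x̄)/(τ₀+τ_data), with τ₀=1/σ₀² and τ_data=n/σ².
Here τ₀ = 1/66.3 = 0.015083 and τ_data = 10/32.0 = 0.312500, so τ_n = 0.327583.
Rearranging for μ₀: μ₀ = (μ_n·τ_n − τ_data·x̄)/τ₀ = (1.4735·0.327583 − 0.312500·0.7) / 0.015083 = 0.263944/0.015083 ≈ 17.5.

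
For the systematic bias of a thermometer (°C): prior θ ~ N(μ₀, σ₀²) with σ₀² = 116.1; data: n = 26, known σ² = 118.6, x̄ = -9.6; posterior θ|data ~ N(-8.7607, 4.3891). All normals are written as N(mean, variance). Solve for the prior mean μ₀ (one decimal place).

With known observation variance, the Normal–Normal posterior has precision τ_n = τ₀ + n/σ² and mean μ_n = (τ₀μ₀ + (n/σ²)x̄)/τ_n.
Here τ₀ = 1/116.1 = 0.008613 and τ_data = 26/118.6 = 0.219224, so τ_n = 0.227837.
Rearranging for μ₀: μ₀ = (μ_n·τ_n − τ_data·x̄)/τ₀ = (-8.7607·0.227837 − 0.219224·-9.6) / 0.008613 = 0.108539/0.008613 ≈ 12.6.

μ₀ = 12.6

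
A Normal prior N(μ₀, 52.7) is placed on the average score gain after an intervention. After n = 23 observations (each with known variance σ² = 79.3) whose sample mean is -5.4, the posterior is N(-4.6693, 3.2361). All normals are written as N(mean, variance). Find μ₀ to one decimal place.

μ₀ = 6.5

The posterior mean is a precision-weighted average: μ_n = (τ₀μ₀ + τ_data·x̄)/(τ₀+τ_data), with τ₀=1/σ₀² and τ_data=n/σ².
Here τ₀ = 1/52.7 = 0.018975 and τ_data = 23/79.3 = 0.290038, so τ_n = 0.309013.
Rearranging for μ₀: μ₀ = (μ_n·τ_n − τ_data·x̄)/τ₀ = (-4.6693·0.309013 − 0.290038·-5.4) / 0.018975 = 0.123331/0.018975 ≈ 6.5.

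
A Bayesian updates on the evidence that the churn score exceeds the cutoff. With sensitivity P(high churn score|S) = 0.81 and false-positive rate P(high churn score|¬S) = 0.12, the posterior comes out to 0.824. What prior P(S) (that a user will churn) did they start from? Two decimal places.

P(S) = 0.41

Bayes' rule in odds form gives O(S|E) = O(S)·[P(E|S)/P(E|¬S)], hence O(S) = O(S|E)/LR.
Posterior odds = 0.824/(1−0.824) = 4.6818. LR = 0.81/0.12 = 6.7500.
Prior odds = 4.6818/6.7500 = 0.6936, so P(S) = 0.6936/(1+0.6936) ≈ 0.41.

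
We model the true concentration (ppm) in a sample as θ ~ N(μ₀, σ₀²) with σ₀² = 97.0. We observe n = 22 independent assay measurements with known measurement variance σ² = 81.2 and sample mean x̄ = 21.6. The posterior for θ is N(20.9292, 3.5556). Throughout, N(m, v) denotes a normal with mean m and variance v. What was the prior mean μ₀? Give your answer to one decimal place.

With known observation variance, the Normal–Normal posterior has precision τ_n = τ₀ + n/σ² and mean μ_n = (τ₀μ₀ + (n/σ²)x̄)/τ_n.
Here τ₀ = 1/97.0 = 0.010309 and τ_data = 22/81.2 = 0.270936, so τ_n = 0.281245.
Rearranging for μ₀: μ₀ = (μ_n·τ_n − τ_data·x̄)/τ₀ = (20.9292·0.281245 − 0.270936·21.6) / 0.010309 = 0.034015/0.010309 ≈ 3.3.

μ₀ = 3.3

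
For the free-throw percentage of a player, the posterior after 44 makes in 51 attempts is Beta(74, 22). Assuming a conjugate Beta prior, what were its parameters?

A Beta(a, b) prior with s successes and f failures in binomial data gives a Beta(a+s, b+f) posterior.
Subtract the data counts: 74−44=30, 22−7=15.

Beta(30, 15)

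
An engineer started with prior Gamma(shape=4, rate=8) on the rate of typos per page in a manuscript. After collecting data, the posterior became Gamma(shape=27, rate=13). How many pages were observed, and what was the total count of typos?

A Gamma(α, β) prior (rate parametrization) on a Poisson rate with n observations summing to S gives posterior Gamma(α+S, β+n).
Matching: Σxᵢ = 27 − 4 = 23 and n = 13 − 8 = 5.

n = 5 pages with total 23 typos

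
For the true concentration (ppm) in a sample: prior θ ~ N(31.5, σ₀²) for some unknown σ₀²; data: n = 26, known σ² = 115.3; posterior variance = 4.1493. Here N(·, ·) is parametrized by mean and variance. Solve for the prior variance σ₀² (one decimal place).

σ₀² = 64.5

For the Normal–Normal model with known σ², precisions add: τ_n = τ₀ + n/σ².
So 1/σ₀² = 1/4.1493 − 26/115.3 = 0.241005 − 0.225499 = 0.015506.
Hence σ₀² = 1/0.015506 ≈ 64.5.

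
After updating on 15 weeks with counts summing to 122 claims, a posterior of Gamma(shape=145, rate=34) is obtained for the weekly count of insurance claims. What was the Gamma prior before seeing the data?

A Gamma(α, β) prior (rate parametrization) on a Poisson rate with n observations summing to S gives posterior Gamma(α+S, β+n).
So α = 145 − 122 = 23 and β = 34 − 15 = 19.

Gamma(shape=23, rate=19)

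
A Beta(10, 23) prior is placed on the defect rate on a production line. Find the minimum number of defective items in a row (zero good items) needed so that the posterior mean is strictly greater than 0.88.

k = 159

After k defective items and 0 good items the posterior is Beta(10+k, 23), with mean (10+k)/(10+23+k).
Set (10+k)/(33+k) > 0.88 and solve: k > (0.88·33 − 10)/(1 − 0.88) = 158.667.
The smallest integer exceeding 158.667 is 159.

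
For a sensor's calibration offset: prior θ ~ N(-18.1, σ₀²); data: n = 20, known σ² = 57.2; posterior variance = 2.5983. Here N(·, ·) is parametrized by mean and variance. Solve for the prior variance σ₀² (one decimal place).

σ₀² = 28.4

Posterior precision equals prior precision plus data precision: 1/σ_n² = 1/σ₀² + n/σ².
So 1/σ₀² = 1/2.5983 − 20/57.2 = 0.384867 − 0.349650 = 0.035217.
Hence σ₀² = 1/0.035217 ≈ 28.4.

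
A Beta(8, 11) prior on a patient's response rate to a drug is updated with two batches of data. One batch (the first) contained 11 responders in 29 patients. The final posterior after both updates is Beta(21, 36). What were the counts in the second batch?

2 responders and 7 non-responders

Because Beta–binomial updating is additive in the counts, the combined data contributed (α_post−α_prior, β_post−β_prior) successes and failures.
Total across both batches: 21−8=13 responders, 36−11=25 non-responders.
Subtract the first batch: 13−11=2 responders and 25−18=7 non-responders.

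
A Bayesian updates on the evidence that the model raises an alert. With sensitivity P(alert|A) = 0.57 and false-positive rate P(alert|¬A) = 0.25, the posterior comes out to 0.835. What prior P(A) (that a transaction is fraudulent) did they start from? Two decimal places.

P(A) = 0.69

Bayes' rule in odds form gives O(A|E) = O(A)·[P(E|A)/P(E|¬A)], hence O(A) = O(A|E)/LR.
Posterior odds = 0.835/(1−0.835) = 5.0606. LR = 0.57/0.25 = 2.2800.
Prior odds = 5.0606/2.2800 = 2.2196, so P(A) = 2.2196/(1+2.2196) ≈ 0.69.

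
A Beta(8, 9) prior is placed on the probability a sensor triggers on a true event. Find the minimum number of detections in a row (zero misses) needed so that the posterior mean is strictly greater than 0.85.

After k detections and 0 misses the posterior is Beta(8+k, 9), with mean (8+k)/(8+9+k).
Set (8+k)/(17+k) > 0.85 and solve: k > (0.85·17 − 8)/(1 − 0.85) = 43.000.
The smallest integer exceeding 43.000 is 44.

k = 44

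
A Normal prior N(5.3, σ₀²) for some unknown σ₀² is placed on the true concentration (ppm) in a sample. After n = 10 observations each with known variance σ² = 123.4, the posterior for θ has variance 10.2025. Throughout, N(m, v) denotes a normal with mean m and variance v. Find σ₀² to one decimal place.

Posterior precision equals prior precision plus data precision: 1/σ_n² = 1/σ₀² + n/σ².
So 1/σ₀² = 1/10.2025 − 10/123.4 = 0.098015 − 0.081037 = 0.016978.
Hence σ₀² = 1/0.016978 ≈ 58.9.

σ₀² = 58.9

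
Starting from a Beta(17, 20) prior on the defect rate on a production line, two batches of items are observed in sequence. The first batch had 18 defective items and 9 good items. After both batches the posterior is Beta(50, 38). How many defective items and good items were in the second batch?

15 defective items and 9 good items

Sequential conjugate updates are equivalent to a single update on the pooled data, so total successes = posterior α − prior α and total failures = posterior β − prior β.
Total across both batches: 50−17=33 defective items, 38−20=18 good items.
Subtract the first batch: 33−18=15 defective items and 18−9=9 good items.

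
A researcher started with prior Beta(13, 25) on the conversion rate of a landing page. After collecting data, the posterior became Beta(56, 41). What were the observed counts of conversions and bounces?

A Beta(a, b) prior with s successes and f failures in binomial data gives a Beta(a+s, b+f) posterior.
So s = 56 − 13 = 43 and f = 41 − 25 = 16.

43 conversions and 16 bounces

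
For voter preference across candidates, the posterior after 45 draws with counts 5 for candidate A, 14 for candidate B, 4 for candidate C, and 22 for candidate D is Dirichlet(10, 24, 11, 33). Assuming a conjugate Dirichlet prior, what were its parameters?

Dirichlet(5, 10, 7, 11)

For a Dirichlet(α) prior with multinomial counts c, the posterior is Dirichlet(α + c) componentwise.
Subtract each count from the matching posterior parameter: 10−5=5, 24−14=10, 11−4=7, 33−22=11.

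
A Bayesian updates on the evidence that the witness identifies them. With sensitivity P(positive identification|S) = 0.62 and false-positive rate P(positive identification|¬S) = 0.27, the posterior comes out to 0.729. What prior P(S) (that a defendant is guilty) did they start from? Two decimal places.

In odds form, posterior odds = prior odds × likelihood ratio, so prior odds = posterior odds ÷ LR.
Posterior odds = 0.729/(1−0.729) = 2.6900. LR = 0.62/0.27 = 2.2963.
Prior odds = 2.6900/2.2963 = 1.1714, so P(S) = 1.1714/(1+1.1714) ≈ 0.54.

P(S) = 0.54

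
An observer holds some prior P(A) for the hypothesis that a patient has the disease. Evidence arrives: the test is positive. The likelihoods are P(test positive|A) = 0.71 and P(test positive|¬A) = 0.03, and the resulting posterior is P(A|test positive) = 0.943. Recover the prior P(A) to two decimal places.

Bayes' rule in odds form gives O(A|E) = O(A)·[P(E|A)/P(E|¬A)], hence O(A) = O(A|E)/LR.
Posterior odds = 0.943/(1−0.943) = 16.5439. LR = 0.71/0.03 = 23.6667.
Prior odds = 16.5439/23.6667 = 0.6990, so P(A) = 0.6990/(1+0.6990) ≈ 0.41.

P(A) = 0.41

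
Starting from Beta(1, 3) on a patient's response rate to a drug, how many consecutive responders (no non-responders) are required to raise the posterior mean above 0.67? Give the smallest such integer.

After k responders and 0 non-responders the posterior is Beta(1+k, 3), with mean (1+k)/(1+3+k).
Set (1+k)/(4+k) > 0.67 and solve: k > (0.67·4 − 1)/(1 − 0.67) = 5.091.
The smallest integer exceeding 5.091 is 6, and checking k=6: (7)/(10) = 0.7000 > 0.67.

k = 6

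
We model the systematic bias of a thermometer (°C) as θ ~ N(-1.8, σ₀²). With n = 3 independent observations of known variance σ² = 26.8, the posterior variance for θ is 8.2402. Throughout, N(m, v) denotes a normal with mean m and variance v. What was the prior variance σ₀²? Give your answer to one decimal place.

σ₀² = 106.2

For the Normal–Normal model with known σ², precisions add: τ_n = τ₀ + n/σ².
So 1/σ₀² = 1/8.2402 − 3/26.8 = 0.121356 − 0.111940 = 0.009416.
Hence σ₀² = 1/0.009416 ≈ 106.2.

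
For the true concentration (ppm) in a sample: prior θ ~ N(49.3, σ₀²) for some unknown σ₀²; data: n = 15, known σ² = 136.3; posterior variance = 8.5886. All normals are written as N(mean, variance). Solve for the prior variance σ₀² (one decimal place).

σ₀² = 156.7

Posterior precision equals prior precision plus data precision: 1/σ_n² = 1/σ₀² + n/σ².
So 1/σ₀² = 1/8.5886 − 15/136.3 = 0.116433 − 0.110051 = 0.006382.
Hence σ₀² = 1/0.006382 ≈ 156.7.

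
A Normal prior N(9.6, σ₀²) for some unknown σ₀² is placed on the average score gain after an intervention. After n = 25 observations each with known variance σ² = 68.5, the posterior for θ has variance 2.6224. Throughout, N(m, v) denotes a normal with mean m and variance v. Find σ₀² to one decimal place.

σ₀² = 61.1

Posterior precision equals prior precision plus data precision: 1/σ_n² = 1/σ₀² + n/σ².
So 1/σ₀² = 1/2.6224 − 25/68.5 = 0.381330 − 0.364964 = 0.016366.
Hence σ₀² = 1/0.016366 ≈ 61.1.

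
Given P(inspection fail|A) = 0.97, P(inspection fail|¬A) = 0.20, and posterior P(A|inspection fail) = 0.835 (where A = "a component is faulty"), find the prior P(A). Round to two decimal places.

P(A) = 0.51

In odds form, posterior odds = prior odds × likelihood ratio, so prior odds = posterior odds ÷ LR.
Posterior odds = 0.835/(1−0.835) = 5.0606. LR = 0.97/0.20 = 4.8500.
Prior odds = 5.0606/4.8500 = 1.0434, so P(A) = 1.0434/(1+1.0434) ≈ 0.51.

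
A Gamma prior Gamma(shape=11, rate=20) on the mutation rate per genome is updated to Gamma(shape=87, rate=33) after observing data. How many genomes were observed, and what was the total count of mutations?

n = 13 genomes with total 76 mutations

Gamma–Poisson conjugacy: posterior shape = α + Σxᵢ, posterior rate = β + n.
Matching: Σxᵢ = 87 − 11 = 76 and n = 33 − 20 = 13.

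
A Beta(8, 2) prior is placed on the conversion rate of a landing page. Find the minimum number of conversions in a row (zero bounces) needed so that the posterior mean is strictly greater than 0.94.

k = 24

After k conversions and 0 bounces the posterior is Beta(8+k, 2), with mean (8+k)/(8+2+k).
Set (8+k)/(10+k) > 0.94 and solve: k > (0.94·10 − 8)/(1 − 0.94) = 23.333.
The smallest integer exceeding 23.333 is 24.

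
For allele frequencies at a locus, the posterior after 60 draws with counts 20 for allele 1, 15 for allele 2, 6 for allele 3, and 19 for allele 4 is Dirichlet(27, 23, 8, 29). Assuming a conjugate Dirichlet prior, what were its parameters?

Dirichlet(7, 8, 2, 10)

For a Dirichlet(α) prior with multinomial counts c, the posterior is Dirichlet(α + c) componentwise.
Subtract each count from the matching posterior parameter: 27−20=7, 23−15=8, 8−6=2, 29−19=10.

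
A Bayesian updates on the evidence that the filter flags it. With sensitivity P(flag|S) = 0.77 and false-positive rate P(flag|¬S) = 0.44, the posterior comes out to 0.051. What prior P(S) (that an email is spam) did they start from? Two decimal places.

P(S) = 0.03

Bayes' rule in odds form gives O(S|E) = O(S)·[P(E|S)/P(E|¬S)], hence O(S) = O(S|E)/LR.
Posterior odds = 0.051/(1−0.051) = 0.0537. LR = 0.77/0.44 = 1.7500.
Prior odds = 0.0537/1.7500 = 0.0307, so P(S) = 0.0307/(1+0.0307) ≈ 0.03.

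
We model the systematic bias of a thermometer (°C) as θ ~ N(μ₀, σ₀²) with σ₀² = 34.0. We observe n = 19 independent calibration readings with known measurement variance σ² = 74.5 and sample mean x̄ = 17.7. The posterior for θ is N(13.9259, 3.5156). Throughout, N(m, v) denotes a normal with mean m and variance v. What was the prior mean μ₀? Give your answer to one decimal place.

The posterior mean is a precision-weighted average: μ_n = (τ₀μ₀ + τ_data·x̄)/(τ₀+τ_data), with τ₀=1/σ₀² and τ_data=n/σ².
Here τ₀ = 1/34.0 = 0.029412 and τ_data = 19/74.5 = 0.255034, so τ_n = 0.284446.
Rearranging for μ₀: μ₀ = (μ_n·τ_n − τ_data·x̄)/τ₀ = (13.9259·0.284446 − 0.255034·17.7) / 0.029412 = -0.552935/0.029412 ≈ -18.8.

μ₀ = -18.8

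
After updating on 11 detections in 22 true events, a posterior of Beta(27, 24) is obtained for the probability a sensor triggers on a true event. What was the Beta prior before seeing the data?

Beta(16, 13)

A Beta(α, β) prior with s successes and f failures in binomial data gives a Beta(α+s, β+f) posterior.
So α = 27 − 11 = 16 and β = 24 − 11 = 13.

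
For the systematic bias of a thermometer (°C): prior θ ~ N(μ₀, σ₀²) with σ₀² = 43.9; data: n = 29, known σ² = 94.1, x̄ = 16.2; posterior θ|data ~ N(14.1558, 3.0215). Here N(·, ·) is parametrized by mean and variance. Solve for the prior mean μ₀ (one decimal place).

μ₀ = -13.5

With known observation variance, the Normal–Normal posterior has precision τ_n = τ₀ + n/σ² and mean μ_n = (τ₀μ₀ + (n/σ²)x̄)/τ_n.
Here τ₀ = 1/43.9 = 0.022779 and τ_data = 29/94.1 = 0.308183, so τ_n = 0.330962.
Rearranging for μ₀: μ₀ = (μ_n·τ_n − τ_data·x̄)/τ₀ = (14.1558·0.330962 − 0.308183·16.2) / 0.022779 = -0.307533/0.022779 ≈ -13.5.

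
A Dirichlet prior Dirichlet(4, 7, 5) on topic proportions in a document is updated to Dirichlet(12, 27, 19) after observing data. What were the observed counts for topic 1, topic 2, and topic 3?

For a Dirichlet(α) prior with multinomial counts c, the posterior is Dirichlet(α + c) componentwise.
Counts are posterior − prior componentwise: 12−4=8, 27−7=20, 19−5=14.

counts (8, 20, 14)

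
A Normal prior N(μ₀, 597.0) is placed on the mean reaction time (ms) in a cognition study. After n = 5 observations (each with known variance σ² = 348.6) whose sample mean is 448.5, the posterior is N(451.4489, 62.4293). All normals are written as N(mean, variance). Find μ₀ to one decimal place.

With known observation variance, the Normal–Normal posterior has precision τ_n = τ₀ + n/σ² and mean μ_n = (τ₀μ₀ + (n/σ²)x̄)/τ_n.
Here τ₀ = 1/597.0 = 0.001675 and τ_data = 5/348.6 = 0.014343, so τ_n = 0.016018.
Rearranging for μ₀: μ₀ = (μ_n·τ_n − τ_data·x̄)/τ₀ = (451.4489·0.016018 − 0.014343·448.5) / 0.001675 = 0.798473/0.001675 ≈ 476.7.

μ₀ = 476.7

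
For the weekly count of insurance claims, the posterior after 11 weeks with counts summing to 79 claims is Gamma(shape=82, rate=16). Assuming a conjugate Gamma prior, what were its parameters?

Gamma(shape=3, rate=5)

A Gamma(α, β) prior (rate parametrization) on a Poisson rate with n observations summing to S gives posterior Gamma(α+S, β+n).
So α = 82 − 79 = 3 and β = 16 − 11 = 5.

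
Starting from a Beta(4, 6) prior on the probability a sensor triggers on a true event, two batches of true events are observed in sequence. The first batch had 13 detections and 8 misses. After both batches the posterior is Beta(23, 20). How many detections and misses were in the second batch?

6 detections and 6 misses

Because Beta–binomial updating is additive in the counts, the combined data contributed (α_post−α_prior, β_post−β_prior) successes and failures.
Total across both batches: 23−4=19 detections, 20−6=14 misses.
Subtract the first batch: 19−13=6 detections and 14−8=6 misses.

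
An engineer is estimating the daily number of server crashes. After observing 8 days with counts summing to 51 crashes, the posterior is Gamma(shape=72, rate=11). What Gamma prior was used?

Gamma(shape=21, rate=3)

Gamma–Poisson conjugacy: posterior shape = α + Σxᵢ, posterior rate = β + n.
So α = 72 − 51 = 21 and β = 11 − 8 = 3.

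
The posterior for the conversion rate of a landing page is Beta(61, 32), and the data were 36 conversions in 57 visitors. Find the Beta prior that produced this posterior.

Beta(25, 11)

Under Beta–binomial conjugacy the posterior parameters are (a+s, b+f).
Subtract the data counts: 61−36=25, 32−21=11.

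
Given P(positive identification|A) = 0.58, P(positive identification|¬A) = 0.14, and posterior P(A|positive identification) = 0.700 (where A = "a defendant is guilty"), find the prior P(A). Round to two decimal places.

In odds form, posterior odds = prior odds × likelihood ratio, so prior odds = posterior odds ÷ LR.
Posterior odds = 0.700/(1−0.700) = 2.3333. LR = 0.58/0.14 = 4.1429.
Prior odds = 2.3333/4.1429 = 0.5632, so P(A) = 0.5632/(1+0.5632) ≈ 0.36.

P(A) = 0.36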